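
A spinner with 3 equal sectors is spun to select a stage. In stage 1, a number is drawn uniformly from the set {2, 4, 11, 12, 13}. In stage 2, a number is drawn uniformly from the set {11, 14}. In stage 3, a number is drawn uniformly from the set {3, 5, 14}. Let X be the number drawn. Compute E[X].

847/90

E[X | stage 1] = (2+4+11+12+13)/5 = 42/5.
E[X | stage 2] = (11+14)/2 = 25/2.
E[X | stage 3] = (3+5+14)/3 = 22/3.
By the law of total expectation,
E[X] = (1/3)·(42/5) + (1/3)·(25/2) + (1/3)·(22/3) = 847/90.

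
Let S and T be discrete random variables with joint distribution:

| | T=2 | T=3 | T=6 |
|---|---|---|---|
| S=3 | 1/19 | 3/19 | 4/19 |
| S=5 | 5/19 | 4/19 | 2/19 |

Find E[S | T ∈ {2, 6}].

25/6

P(T ∈ {2, 6}) = 12/19.
Σ S·P over the event = 3·(1/19) + 3·(4/19) + 5·(5/19) + 5·(2/19) = 50/19.
E[S | T ∈ {2, 6}] = (50/19) / (12/19) = 25/6.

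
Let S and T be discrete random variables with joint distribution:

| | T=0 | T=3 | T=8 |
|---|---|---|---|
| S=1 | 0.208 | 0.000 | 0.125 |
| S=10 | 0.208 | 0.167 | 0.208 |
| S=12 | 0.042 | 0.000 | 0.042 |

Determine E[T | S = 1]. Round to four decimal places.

P(S = 1) = 0.333.
Σ T·P over the event = 0·(0.208) + 8·(0.125) = 1.000.
E[T | S = 1] = (1.000) / (0.333) = 3.0030.

3.0030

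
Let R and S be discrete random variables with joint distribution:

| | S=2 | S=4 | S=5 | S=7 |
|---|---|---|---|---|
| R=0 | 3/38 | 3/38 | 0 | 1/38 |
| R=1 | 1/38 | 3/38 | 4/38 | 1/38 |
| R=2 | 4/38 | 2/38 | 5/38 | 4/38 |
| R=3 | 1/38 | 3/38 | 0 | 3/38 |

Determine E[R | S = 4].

16/11

P(S = 4) = 11/38.
Summing R·P(R=x,S=y) over the conditioning event gives 8/19.
E[R | S = 4] = (8/19) / (11/38) = 16/11.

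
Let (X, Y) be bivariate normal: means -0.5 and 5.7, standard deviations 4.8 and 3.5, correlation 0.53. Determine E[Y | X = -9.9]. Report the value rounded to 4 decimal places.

2.0673

E[Y | X=x] = μ_Y + ρ(σ_Y/σ_X)(x − μ_X) for jointly normal variables.
E[Y | X=-9.9] = 5.7 + (0.53)·(3.5/4.8)·(-9.9 − (-0.5)) = 5.7 + (0.38646)·(-9.4) = 2.0673.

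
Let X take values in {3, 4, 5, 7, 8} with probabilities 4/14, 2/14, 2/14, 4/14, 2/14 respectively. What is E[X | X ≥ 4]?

P(X ≥ 4) = 5/7.
Σ over the event: 4·1/7 + 5·1/7 + 7·2/7 + 8·1/7 = 31/7.
E[X | X ≥ 4] = (31/7) / (5/7) = 31/5.

31/5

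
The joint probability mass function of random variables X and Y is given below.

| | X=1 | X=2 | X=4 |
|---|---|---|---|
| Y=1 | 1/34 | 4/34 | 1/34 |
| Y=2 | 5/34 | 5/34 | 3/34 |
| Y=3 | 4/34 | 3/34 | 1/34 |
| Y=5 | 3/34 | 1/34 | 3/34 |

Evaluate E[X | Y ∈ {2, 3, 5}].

P(Y ∈ {2, 3, 5}) = 14/17.
Summing X·P(X=x,Y=y) over the conditioning event gives 29/17.
E[X | Y ∈ {2, 3, 5}] = (29/17) / (14/17) = 29/14.

29/14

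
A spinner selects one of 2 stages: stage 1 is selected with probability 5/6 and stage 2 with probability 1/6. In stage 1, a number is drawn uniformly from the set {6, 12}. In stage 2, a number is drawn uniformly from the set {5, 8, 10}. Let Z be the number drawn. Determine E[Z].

E[Z | stage 1] = (6+12)/2 = 9.
E[Z | stage 2] = (5+8+10)/3 = 23/3.
By the law of total expectation,
E[Z] = (5/6)·(9) + (1/6)·(23/3) = 79/9.

79/9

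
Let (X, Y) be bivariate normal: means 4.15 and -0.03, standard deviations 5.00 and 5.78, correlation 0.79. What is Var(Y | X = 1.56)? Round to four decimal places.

12.5582

For a bivariate normal, Var(Y | X=x) = σ_Y²(1 − ρ²).
Var(Y | X=1.56) = (5.78)²·(1 − (0.79)²) = 33.4084·0.3759 = 12.5582.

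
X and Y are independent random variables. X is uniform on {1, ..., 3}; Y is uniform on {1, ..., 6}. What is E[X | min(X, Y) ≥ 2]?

5/2

Outcomes with min(X, Y) ≥ 2: (2,2), (2,3), (2,4), (2,5), (2,6), (3,2), (3,3), (3,4), (3,5), (3,6), each with probability 1/18.
E[X | min(X, Y) ≥ 2] = (2 + 2 + 2 + 2 + 2 + 3 + 3 + 3 + 3 + 3) / 10 = 5/2.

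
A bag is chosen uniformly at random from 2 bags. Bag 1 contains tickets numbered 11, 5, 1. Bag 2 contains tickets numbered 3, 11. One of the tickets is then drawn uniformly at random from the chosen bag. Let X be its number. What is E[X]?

19/3

E[X | bag 1] = (11+5+1)/3 = 17/3.
E[X | bag 2] = (3+11)/2 = 7.
E[X] = (1/2)·(17/3) + (1/2)·(7) = 19/3.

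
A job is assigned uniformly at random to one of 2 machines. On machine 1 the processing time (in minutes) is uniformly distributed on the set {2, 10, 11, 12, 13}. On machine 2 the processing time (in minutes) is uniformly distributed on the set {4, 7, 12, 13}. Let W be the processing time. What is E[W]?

93/10

E[W | machine 1] = (2+10+11+12+13)/5 = 48/5.
E[W | machine 2] = (4+7+12+13)/4 = 9.
By the law of total expectation,
E[W] = (1/2)·(48/5) + (1/2)·(9) = 93/10.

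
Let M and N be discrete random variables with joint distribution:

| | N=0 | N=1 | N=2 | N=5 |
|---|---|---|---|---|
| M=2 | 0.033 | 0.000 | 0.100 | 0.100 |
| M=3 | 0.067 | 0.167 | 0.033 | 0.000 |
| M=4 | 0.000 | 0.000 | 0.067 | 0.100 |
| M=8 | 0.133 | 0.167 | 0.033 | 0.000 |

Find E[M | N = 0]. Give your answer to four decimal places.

5.7124

P(N = 0) = 0.233.
Σ M·P over the event = 2·(0.033) + 3·(0.067) + 8·(0.133) = 1.331.
E[M | N = 0] = (1.331) / (0.233) = 5.7124.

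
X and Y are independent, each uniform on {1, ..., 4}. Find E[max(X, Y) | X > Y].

10/3

Outcomes with X > Y: (2,1), (3,1), (3,2), (4,1), (4,2), (4,3), each with probability 1/16.
E[max(X, Y) | X > Y] = (2 + 3 + 3 + 4 + 4 + 4) / 6 = 10/3.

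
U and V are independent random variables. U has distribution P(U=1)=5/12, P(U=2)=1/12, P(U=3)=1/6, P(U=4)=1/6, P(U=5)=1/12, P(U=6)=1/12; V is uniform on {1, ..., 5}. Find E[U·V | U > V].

52/5

P(U > V) = 1/3.
Summing UV·P(x,y) over outcomes with U > V gives 52/15.
E[U·V | U > V] = (52/15) / (1/3) = 52/5.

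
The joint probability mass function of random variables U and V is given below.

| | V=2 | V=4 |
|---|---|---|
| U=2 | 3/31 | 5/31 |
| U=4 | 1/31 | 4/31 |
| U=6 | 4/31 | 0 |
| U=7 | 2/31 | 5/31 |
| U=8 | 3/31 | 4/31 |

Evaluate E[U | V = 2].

72/13

P(V = 2) = 13/31.
Σ U·P over the event = 2·(3/31) + 4·(1/31) + 6·(4/31) + 7·(2/31) + 8·(3/31) = 72/31.
E[U | V = 2] = (72/31) / (13/31) = 72/13.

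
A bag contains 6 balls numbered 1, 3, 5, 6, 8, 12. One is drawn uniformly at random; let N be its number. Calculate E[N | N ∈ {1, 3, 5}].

P(N ∈ {1, 3, 5}) = 1/2.
Σ over the event: 1·1/6 + 3·1/6 + 5·1/6 = 3/2.
E[N | N ∈ {1, 3, 5}] = (3/2) / (1/2) = 3.

3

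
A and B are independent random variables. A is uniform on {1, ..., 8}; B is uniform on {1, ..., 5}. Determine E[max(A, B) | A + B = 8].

P(A + B = 8) = 1/8.
Summing max(A,B)·P(x,y) over outcomes with A + B = 8 gives 27/40.
E[max(A, B) | A + B = 8] = (27/40) / (1/8) = 27/5.

27/5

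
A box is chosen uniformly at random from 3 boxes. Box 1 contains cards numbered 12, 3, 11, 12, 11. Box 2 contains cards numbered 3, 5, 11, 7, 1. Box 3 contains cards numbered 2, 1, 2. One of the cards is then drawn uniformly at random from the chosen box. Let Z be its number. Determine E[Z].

253/45

E[Z | box 1] = (12+3+11+12+11)/5 = 49/5.
E[Z | box 2] = (3+5+11+7+1)/5 = 27/5.
E[Z | box 3] = (2+1+2)/3 = 5/3.
E[Z] = (1/3)·(49/5) + (1/3)·(27/5) + (1/3)·(5/3) = 253/45.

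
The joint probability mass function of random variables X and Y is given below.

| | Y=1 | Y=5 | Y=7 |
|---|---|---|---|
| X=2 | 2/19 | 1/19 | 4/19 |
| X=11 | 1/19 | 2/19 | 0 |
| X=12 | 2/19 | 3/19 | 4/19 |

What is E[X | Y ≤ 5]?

P(Y ≤ 5) = 11/19.
Σ X·P over the event = 2·(2/19) + 2·(1/19) + 11·(1/19) + 11·(2/19) + 12·(2/19) + 12·(3/19) = 99/19.
E[X | Y ≤ 5] = (99/19) / (11/19) = 9.

9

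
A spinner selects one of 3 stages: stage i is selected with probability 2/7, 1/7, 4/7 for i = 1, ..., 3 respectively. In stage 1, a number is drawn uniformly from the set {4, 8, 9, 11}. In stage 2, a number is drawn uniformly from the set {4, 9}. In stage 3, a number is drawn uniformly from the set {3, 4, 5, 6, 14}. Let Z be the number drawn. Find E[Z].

E[Z | stage 1] = (4+8+9+11)/4 = 8.
E[Z | stage 2] = (4+9)/2 = 13/2.
E[Z | stage 3] = (3+4+5+6+14)/5 = 32/5.
By the law of total expectation,
E[Z] = (2/7)·(8) + (1/7)·(13/2) + (4/7)·(32/5) = 481/70.

481/70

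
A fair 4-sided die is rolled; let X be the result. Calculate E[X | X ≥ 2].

3

Given X ≥ 2, X is equally likely to be any of {2, 3, 4}.
E[X | X ≥ 2] = (2 + 3 + 4) / 3 = 3.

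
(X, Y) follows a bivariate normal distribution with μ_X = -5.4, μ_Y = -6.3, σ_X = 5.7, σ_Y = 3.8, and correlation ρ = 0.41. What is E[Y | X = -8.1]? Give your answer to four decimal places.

The regression of Y on X has slope ρ·σ_Y/σ_X and passes through (μ_X, μ_Y).
E[Y | X=-8.1] = -6.3 + (0.41)·(3.8/5.7)·(-8.1 − (-5.4)) = -6.3 + (0.27333)·(-2.7) = -7.0380.

-7.0380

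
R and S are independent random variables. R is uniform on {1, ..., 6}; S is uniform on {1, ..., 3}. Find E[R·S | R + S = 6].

Outcomes with R + S = 6: (3,3), (4,2), (5,1), each with probability 1/18.
E[R·S | R + S = 6] = (9 + 8 + 5) / 3 = 22/3.

22/3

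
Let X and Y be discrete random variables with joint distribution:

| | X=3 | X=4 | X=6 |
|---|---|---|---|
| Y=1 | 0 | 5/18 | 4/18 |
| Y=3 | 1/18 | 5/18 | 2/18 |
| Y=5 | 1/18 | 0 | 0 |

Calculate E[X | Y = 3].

P(Y = 3) = 4/9.
Σ X·P over the event = 3·(1/18) + 4·(5/18) + 6·(2/18) = 35/18.
E[X | Y = 3] = (35/18) / (4/9) = 35/8.

35/8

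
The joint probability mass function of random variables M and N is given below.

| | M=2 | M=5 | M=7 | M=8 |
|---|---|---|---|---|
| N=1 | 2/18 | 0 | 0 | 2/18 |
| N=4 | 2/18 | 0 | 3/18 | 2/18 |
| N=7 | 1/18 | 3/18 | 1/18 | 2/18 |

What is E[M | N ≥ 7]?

P(N ≥ 7) = 7/18.
Σ M·P over the event = 2·(1/18) + 5·(3/18) + 7·(1/18) + 8·(2/18) = 20/9.
E[M | N ≥ 7] = (20/9) / (7/18) = 40/7.

40/7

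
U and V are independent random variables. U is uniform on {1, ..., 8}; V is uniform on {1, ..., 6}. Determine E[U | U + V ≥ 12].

22/3

P(U + V ≥ 12) = 1/8.
Summing U·P(x,y) over outcomes with U + V ≥ 12 gives 11/12.
E[U | U + V ≥ 12] = (11/12) / (1/8) = 22/3.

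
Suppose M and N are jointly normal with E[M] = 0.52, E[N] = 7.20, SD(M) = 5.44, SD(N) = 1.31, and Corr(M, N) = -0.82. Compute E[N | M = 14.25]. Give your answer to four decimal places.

4.4888

The regression of N on M has slope ρ·σ_N/σ_M and passes through (μ_M, μ_N).
E[N | M=14.25] = 7.20 + (-0.82)·(1.31/5.44)·(14.25 − (0.52)) = 7.20 + (-0.197463)·(13.73) = 4.4888.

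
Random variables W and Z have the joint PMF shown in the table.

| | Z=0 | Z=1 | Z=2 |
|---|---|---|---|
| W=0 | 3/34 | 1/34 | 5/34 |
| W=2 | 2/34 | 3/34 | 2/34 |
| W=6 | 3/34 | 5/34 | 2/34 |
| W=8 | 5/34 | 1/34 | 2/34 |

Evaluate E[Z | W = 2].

1

P(W = 2) = 7/34.
Σ Z·P over the event = 0·(2/34) + 1·(3/34) + 2·(2/34) = 7/34.
E[Z | W = 2] = (7/34) / (7/34) = 1.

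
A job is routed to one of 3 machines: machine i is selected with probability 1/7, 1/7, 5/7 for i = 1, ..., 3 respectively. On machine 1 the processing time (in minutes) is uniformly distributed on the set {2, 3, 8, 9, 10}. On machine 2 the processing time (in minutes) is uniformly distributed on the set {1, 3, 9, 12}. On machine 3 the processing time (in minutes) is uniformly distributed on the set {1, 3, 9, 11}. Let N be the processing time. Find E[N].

853/140

E[N | machine 1] = (2+3+8+9+10)/5 = 32/5.
E[N | machine 2] = (1+3+9+12)/4 = 25/4.
E[N | machine 3] = (1+3+9+11)/4 = 6.
By the law of total expectation,
E[N] = (1/7)·(32/5) + (1/7)·(25/4) + (5/7)·(6) = 853/140.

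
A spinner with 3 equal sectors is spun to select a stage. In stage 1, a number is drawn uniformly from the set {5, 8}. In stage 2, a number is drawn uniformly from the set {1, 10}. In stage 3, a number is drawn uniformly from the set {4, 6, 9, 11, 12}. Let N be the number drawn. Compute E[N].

34/5

E[N | stage 1] = (5+8)/2 = 13/2.
E[N | stage 2] = (1+10)/2 = 11/2.
E[N | stage 3] = (4+6+9+11+12)/5 = 42/5.
E[N] = (1/3)·(13/2) + (1/3)·(11/2) + (1/3)·(42/5) = 34/5.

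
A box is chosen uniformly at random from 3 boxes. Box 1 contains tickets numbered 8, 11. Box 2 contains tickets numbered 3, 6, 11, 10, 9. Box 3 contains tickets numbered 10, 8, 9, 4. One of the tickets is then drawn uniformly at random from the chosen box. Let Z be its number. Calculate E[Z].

167/20

E[Z | box 1] = (8+11)/2 = 19/2.
E[Z | box 2] = (3+6+11+10+9)/5 = 39/5.
E[Z | box 3] = (10+8+9+4)/4 = 31/4.
By the law of total expectation,
E[Z] = (1/3)·(19/2) + (1/3)·(39/5) + (1/3)·(31/4) = 167/20.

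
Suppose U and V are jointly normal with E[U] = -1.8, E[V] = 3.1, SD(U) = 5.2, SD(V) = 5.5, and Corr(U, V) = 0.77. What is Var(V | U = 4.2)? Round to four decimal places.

12.3148

For a bivariate normal, Var(V | U=x) = σ_V²(1 − ρ²).
Var(V | U=4.2) = (5.5)²·(1 − (0.77)²) = 30.25·0.4071 = 12.3148.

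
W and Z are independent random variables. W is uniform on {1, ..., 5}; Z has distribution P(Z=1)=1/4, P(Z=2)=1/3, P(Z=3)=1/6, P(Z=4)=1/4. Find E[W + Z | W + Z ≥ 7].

P(W + Z ≥ 7) = 17/60.
Summing (W+Z)·P(x,y) over outcomes with W + Z ≥ 7 gives 13/6.
E[W + Z | W + Z ≥ 7] = (13/6) / (17/60) = 130/17.

130/17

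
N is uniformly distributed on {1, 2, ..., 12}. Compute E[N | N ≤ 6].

7/2

Given N ≤ 6, N is equally likely to be any of {1, 2, 3, 4, 5, 6}.
E[N | N ≤ 6] = (1 + 2 + 3 + 4 + 5 + 6) / 6 = 7/2.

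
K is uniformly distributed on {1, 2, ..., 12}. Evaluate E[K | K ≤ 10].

Given K ≤ 10, K is equally likely to be any of {1, 2, 3, 4, 5, 6, 7, 8, 9, 10}.
E[K | K ≤ 10] = (1 + 2 + 3 + 4 + 5 + 6 + 7 + 8 + 9 + 10) / 10 = 11/2.

11/2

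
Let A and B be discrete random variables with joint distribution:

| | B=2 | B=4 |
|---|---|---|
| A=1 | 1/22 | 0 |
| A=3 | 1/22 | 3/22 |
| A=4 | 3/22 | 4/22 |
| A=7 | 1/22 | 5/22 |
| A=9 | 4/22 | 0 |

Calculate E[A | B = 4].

P(B = 4) = 6/11.
Σ A·P over the event = 3·(3/22) + 4·(4/22) + 7·(5/22) = 30/11.
E[A | B = 4] = (30/11) / (6/11) = 5.

5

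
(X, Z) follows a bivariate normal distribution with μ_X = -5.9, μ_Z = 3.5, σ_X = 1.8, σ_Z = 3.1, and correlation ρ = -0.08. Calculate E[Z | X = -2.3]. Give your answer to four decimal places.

3.0040

E[Z | X=x] = μ_Z + ρ(σ_Z/σ_X)(x − μ_X) for jointly normal variables.
E[Z | X=-2.3] = 3.5 + (-0.08)·(3.1/1.8)·(-2.3 − (-5.9)) = 3.5 + (-0.13778)·(3.6) = 3.0040.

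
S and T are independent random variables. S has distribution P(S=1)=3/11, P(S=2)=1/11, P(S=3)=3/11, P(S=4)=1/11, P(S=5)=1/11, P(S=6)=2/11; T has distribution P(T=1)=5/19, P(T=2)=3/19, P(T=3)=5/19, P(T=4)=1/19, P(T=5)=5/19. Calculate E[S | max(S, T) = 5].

P(max(S, T) = 5) = 59/209.
Summing S·P(x,y) over outcomes with max(S, T) = 5 gives 185/209.
E[S | max(S, T) = 5] = (185/209) / (59/209) = 185/59.

185/59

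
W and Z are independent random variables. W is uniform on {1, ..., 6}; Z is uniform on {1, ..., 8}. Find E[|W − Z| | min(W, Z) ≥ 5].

5/4

Outcomes with min(W, Z) ≥ 5: (5,5), (5,6), (5,7), (5,8), (6,5), (6,6), (6,7), (6,8), each with probability 1/48.
E[|W − Z| | min(W, Z) ≥ 5] = (0 + 1 + 2 + 3 + 1 + 0 + 1 + 2) / 8 = 5/4.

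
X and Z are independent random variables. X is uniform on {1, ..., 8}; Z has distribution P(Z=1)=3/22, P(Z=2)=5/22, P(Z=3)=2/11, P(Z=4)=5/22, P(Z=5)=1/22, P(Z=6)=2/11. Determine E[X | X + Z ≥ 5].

755/153

P(X + Z ≥ 5) = 153/176.
Summing X·P(x,y) over outcomes with X + Z ≥ 5 gives 755/176.
E[X | X + Z ≥ 5] = (755/176) / (153/176) = 755/153.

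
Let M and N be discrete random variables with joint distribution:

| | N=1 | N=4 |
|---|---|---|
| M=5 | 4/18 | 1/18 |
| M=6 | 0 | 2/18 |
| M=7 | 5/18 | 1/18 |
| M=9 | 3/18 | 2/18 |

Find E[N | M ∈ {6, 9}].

P(M ∈ {6, 9}) = 7/18.
Σ N·P over the event = 4·(2/18) + 1·(3/18) + 4·(2/18) = 19/18.
E[N | M ∈ {6, 9}] = (19/18) / (7/18) = 19/7.

19/7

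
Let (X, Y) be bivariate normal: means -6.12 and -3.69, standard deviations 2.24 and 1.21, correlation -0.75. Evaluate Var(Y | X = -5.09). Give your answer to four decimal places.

For a bivariate normal, Var(Y | X=x) = σ_Y²(1 − ρ²).
Var(Y | X=-5.09) = (1.21)²·(1 − (-0.75)²) = 1.4641·0.4375 = 0.6405.

0.6405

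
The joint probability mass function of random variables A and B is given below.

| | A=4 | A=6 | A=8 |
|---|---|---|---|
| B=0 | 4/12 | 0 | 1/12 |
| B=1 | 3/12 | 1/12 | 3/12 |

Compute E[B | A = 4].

3/7

P(A = 4) = 7/12.
Σ B·P over the event = 0·(4/12) + 1·(3/12) = 1/4.
E[B | A = 4] = (1/4) / (7/12) = 3/7.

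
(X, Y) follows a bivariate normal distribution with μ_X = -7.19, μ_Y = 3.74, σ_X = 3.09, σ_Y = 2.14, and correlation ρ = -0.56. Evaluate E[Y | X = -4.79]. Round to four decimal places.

E[Y | X=x] = μ_Y + ρ(σ_Y/σ_X)(x − μ_X) for jointly normal variables.
E[Y | X=-4.79] = 3.74 + (-0.56)·(2.14/3.09)·(-4.79 − (-7.19)) = 3.74 + (-0.38783)·(2.4) = 2.8092.

2.8092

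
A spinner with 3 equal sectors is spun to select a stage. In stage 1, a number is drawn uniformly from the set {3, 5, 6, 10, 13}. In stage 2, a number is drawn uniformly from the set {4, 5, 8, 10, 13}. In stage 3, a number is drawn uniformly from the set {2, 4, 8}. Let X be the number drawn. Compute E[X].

E[X | stage 1] = (3+5+6+10+13)/5 = 37/5.
E[X | stage 2] = (4+5+8+10+13)/5 = 8.
E[X | stage 3] = (2+4+8)/3 = 14/3.
E[X] = (1/3)·(37/5) + (1/3)·(8) + (1/3)·(14/3) = 301/45.

301/45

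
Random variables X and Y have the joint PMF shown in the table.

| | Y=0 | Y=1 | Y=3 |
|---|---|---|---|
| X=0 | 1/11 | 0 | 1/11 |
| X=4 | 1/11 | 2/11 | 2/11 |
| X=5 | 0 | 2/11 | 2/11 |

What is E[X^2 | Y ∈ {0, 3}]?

14

P(Y ∈ {0, 3}) = 7/11.
Σ X^2·P over the event = 0·(1/11) + 0·(1/11) + 16·(1/11) + 16·(2/11) + 25·(2/11) = 98/11.
E[X^2 | Y ∈ {0, 3}] = (98/11) / (7/11) = 14.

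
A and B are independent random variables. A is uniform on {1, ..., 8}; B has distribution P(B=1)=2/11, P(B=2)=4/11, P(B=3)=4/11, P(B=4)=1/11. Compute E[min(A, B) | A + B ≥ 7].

P(A + B ≥ 7) = 6/11.
Summing min(A,B)·P(x,y) over outcomes with A + B ≥ 7 gives 11/8.
E[min(A, B) | A + B ≥ 7] = (11/8) / (6/11) = 121/48.

121/48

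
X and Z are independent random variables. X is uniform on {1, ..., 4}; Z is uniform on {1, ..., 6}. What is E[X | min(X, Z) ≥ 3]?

7/2

Outcomes with min(X, Z) ≥ 3: (3,3), (3,4), (3,5), (3,6), (4,3), (4,4), (4,5), (4,6), each with probability 1/24.
E[X | min(X, Z) ≥ 3] = (3 + 3 + 3 + 3 + 4 + 4 + 4 + 4) / 8 = 7/2.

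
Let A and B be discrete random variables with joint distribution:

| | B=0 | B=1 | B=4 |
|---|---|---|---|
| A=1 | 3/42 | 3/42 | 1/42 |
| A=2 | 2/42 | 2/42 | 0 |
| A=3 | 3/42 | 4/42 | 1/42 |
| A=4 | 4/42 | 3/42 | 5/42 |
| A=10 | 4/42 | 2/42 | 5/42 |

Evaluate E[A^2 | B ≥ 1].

885/26

P(B ≥ 1) = 13/21.
Summing A^2·P(A=x,B=y) over the conditioning event gives 295/14.
E[A^2 | B ≥ 1] = (295/14) / (13/21) = 885/26.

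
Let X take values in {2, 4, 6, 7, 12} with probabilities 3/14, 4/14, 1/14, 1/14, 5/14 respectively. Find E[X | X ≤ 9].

P(X ≤ 9) = 9/14.
Σ over the event: 2·3/14 + 4·2/7 + 6·1/14 + 7·1/14 = 5/2.
E[X | X ≤ 9] = (5/2) / (9/14) = 35/9.

35/9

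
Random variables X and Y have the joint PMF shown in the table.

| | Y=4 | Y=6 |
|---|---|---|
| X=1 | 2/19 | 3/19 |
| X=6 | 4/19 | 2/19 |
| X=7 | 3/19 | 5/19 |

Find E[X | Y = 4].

P(Y = 4) = 9/19.
Σ X·P over the event = 1·(2/19) + 6·(4/19) + 7·(3/19) = 47/19.
E[X | Y = 4] = (47/19) / (9/19) = 47/9.

47/9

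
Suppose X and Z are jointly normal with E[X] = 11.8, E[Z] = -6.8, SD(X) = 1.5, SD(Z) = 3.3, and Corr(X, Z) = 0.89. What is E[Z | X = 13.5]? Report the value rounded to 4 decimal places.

E[Z | X=x] = μ_Z + ρ(σ_Z/σ_X)(x − μ_X) for jointly normal variables.
E[Z | X=13.5] = -6.8 + (0.89)·(3.3/1.5)·(13.5 − (11.8)) = -6.8 + (1.958)·(1.7) = -3.4714.

-3.4714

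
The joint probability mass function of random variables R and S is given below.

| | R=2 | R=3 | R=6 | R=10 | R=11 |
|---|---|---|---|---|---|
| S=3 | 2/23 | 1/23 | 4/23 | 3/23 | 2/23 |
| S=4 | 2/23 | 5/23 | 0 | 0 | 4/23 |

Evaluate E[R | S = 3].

83/12

P(S = 3) = 12/23.
Σ R·P over the event = 2·(2/23) + 3·(1/23) + 6·(4/23) + 10·(3/23) + 11·(2/23) = 83/23.
E[R | S = 3] = (83/23) / (12/23) = 83/12.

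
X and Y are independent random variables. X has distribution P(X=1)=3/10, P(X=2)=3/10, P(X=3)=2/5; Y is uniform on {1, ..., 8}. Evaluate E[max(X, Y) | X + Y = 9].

69/10

P(X + Y = 9) = 1/8.
Summing max(X,Y)·P(x,y) over outcomes with X + Y = 9 gives 69/80.
E[max(X, Y) | X + Y = 9] = (69/80) / (1/8) = 69/10.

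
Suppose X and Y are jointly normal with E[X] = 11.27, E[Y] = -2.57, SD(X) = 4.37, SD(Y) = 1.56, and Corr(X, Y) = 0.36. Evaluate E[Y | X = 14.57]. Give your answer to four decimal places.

-2.1459

The regression of Y on X has slope ρ·σ_Y/σ_X and passes through (μ_X, μ_Y).
E[Y | X=14.57] = -2.57 + (0.36)·(1.56/4.37)·(14.57 − (11.27)) = -2.57 + (0.12851)·(3.3) = -2.1459.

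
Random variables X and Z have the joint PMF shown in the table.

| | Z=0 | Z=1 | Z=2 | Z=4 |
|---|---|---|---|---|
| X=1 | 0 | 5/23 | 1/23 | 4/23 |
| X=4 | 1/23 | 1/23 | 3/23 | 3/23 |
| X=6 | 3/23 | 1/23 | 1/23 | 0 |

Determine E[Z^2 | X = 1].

73/10

P(X = 1) = 10/23.
Σ Z^2·P over the event = 1·(5/23) + 4·(1/23) + 16·(4/23) = 73/23.
E[Z^2 | X = 1] = (73/23) / (10/23) = 73/10.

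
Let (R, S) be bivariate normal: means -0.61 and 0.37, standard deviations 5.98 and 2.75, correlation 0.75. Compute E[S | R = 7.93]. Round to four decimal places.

The regression of S on R has slope ρ·σ_S/σ_R and passes through (μ_R, μ_S).
E[S | R=7.93] = 0.37 + (0.75)·(2.75/5.98)·(7.93 − (-0.61)) = 0.37 + (0.3449)·(8.54) = 3.3154.

3.3154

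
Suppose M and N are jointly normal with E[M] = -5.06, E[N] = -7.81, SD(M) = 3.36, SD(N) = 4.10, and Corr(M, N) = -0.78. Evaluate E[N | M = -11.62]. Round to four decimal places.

For a bivariate normal, E[N | M=x] = μ_N + ρ·(σ_N/σ_M)·(x − μ_M).
E[N | M=-11.62] = -7.81 + (-0.78)·(4.10/3.36)·(-11.62 − (-5.06)) = -7.81 + (-0.95179)·(-6.56) = -1.5663.

-1.5663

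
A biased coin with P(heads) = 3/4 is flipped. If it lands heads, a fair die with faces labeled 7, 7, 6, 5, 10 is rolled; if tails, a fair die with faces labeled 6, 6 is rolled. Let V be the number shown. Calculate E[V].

E[V | heads] = (7+7+6+5+10)/5 = 7.
E[V | tails] = (6+6)/2 = 6.
E[V] = (3/4)·(7) + (1/4)·(6) = 27/4.

27/4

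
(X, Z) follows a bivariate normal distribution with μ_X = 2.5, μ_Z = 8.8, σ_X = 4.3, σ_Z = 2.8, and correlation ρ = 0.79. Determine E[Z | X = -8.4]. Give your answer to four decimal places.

3.1928

The regression of Z on X has slope ρ·σ_Z/σ_X and passes through (μ_X, μ_Z).
E[Z | X=-8.4] = 8.8 + (0.79)·(2.8/4.3)·(-8.4 − (2.5)) = 8.8 + (0.51442)·(-10.9) = 3.1928.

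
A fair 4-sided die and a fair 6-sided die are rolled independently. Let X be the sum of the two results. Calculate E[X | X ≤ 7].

P(X ≤ 7) = 3/4.
Σ over the event: 2·1/24 + 3·1/12 + 4·1/8 + 5·1/6 + 6·1/6 + 7·1/6 = 23/6.
E[X | X ≤ 7] = (23/6) / (3/4) = 46/9.

46/9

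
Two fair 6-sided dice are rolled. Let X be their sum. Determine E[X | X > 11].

P(X > 11) = 1/36.
Σ over the event: 12·1/36 = 1/3.
E[X | X > 11] = (1/3) / (1/36) = 12.

12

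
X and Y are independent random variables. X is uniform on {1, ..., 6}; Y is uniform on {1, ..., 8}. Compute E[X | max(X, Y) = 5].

P(max(X, Y) = 5) = 3/16.
Summing X·P(x,y) over outcomes with max(X, Y) = 5 gives 35/48.
E[X | max(X, Y) = 5] = (35/48) / (3/16) = 35/9.

35/9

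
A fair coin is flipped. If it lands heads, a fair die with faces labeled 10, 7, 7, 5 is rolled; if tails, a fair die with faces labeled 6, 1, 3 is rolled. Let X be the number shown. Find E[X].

E[X | heads] = (10+7+7+5)/4 = 29/4.
E[X | tails] = (6+1+3)/3 = 10/3.
E[X] = (1/2)·(29/4) + (1/2)·(10/3) = 127/24.

127/24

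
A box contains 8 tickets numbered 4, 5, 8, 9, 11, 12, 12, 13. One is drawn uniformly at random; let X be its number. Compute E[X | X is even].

P(X is even) = 1/2.
Σ over the event: 4·1/8 + 8·1/8 + 12·1/4 = 9/2.
E[X | X is even] = (9/2) / (1/2) = 9.

9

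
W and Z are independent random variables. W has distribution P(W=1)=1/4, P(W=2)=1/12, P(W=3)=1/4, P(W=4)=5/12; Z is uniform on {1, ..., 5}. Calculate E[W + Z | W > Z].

60/11

P(W > Z) = 11/30.
Summing (W+Z)·P(x,y) over outcomes with W > Z gives 2.
E[W + Z | W > Z] = (2) / (11/30) = 60/11.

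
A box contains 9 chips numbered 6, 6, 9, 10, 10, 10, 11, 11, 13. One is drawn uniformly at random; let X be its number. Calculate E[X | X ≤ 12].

73/8

P(X ≤ 12) = 8/9.
Σ over the event: 6·2/9 + 9·1/9 + 10·1/3 + 11·2/9 = 73/9.
E[X | X ≤ 12] = (73/9) / (8/9) = 73/8.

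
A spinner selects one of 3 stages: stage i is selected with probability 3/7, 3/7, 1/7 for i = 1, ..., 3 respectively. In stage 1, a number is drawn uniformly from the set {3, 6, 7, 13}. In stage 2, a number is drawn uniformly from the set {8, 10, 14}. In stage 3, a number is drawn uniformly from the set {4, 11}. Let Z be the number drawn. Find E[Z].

E[Z | stage 1] = (3+6+7+13)/4 = 29/4.
E[Z | stage 2] = (8+10+14)/3 = 32/3.
E[Z | stage 3] = (4+11)/2 = 15/2.
E[Z] = (3/7)·(29/4) + (3/7)·(32/3) + (1/7)·(15/2) = 35/4.

35/4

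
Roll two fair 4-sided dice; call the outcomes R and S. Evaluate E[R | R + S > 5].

10/3

Outcomes with R + S > 5: (2,4), (3,3), (3,4), (4,2), (4,3), (4,4), each with probability 1/16.
E[R | R + S > 5] = (2 + 3 + 3 + 4 + 4 + 4) / 6 = 10/3.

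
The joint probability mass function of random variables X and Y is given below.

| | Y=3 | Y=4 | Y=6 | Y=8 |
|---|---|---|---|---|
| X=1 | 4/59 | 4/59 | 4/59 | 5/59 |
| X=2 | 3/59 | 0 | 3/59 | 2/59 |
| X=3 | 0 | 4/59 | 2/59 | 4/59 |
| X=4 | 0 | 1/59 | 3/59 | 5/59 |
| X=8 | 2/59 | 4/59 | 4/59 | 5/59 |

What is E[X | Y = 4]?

P(Y = 4) = 13/59.
Σ X·P over the event = 1·(4/59) + 3·(4/59) + 4·(1/59) + 8·(4/59) = 52/59.
E[X | Y = 4] = (52/59) / (13/59) = 4.

4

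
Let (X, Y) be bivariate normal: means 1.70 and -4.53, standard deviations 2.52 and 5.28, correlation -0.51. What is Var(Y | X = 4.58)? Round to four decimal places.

20.6272

Var(Y | X=x) = (1 − ρ²)·σ_Y².
Var(Y | X=4.58) = (5.28)²·(1 − (-0.51)²) = 27.8784·0.7399 = 20.6272.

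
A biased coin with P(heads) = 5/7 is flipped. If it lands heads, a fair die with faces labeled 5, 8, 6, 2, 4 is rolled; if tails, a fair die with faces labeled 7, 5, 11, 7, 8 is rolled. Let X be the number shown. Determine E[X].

201/35

E[X | heads] = (5+8+6+2+4)/5 = 5.
E[X | tails] = (7+5+11+7+8)/5 = 38/5.
By the law of total expectation,
E[X] = (5/7)·(5) + (2/7)·(38/5) = 201/35.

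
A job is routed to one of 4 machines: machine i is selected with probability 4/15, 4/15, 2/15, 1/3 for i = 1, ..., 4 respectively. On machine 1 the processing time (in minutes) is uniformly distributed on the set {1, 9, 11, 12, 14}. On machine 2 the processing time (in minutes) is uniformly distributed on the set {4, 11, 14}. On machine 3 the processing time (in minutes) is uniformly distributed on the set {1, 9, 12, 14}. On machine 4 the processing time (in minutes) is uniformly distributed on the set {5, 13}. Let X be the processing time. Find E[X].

2089/225

E[X | machine 1] = (1+9+11+12+14)/5 = 47/5.
E[X | machine 2] = (4+11+14)/3 = 29/3.
E[X | machine 3] = (1+9+12+14)/4 = 9.
E[X | machine 4] = (5+13)/2 = 9.
E[X] = (4/15)·(47/5) + (4/15)·(29/3) + (2/15)·(9) + (1/3)·(9) = 2089/225.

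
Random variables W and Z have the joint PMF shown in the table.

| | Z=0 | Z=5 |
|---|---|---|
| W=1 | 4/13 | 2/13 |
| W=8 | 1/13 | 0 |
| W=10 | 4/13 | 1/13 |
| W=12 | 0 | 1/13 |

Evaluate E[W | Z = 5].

6

P(Z = 5) = 4/13.
Σ W·P over the event = 1·(2/13) + 10·(1/13) + 12·(1/13) = 24/13.
E[W | Z = 5] = (24/13) / (4/13) = 6.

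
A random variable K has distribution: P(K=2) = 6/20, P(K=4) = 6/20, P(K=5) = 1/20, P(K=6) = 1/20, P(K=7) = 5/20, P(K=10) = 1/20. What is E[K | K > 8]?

10

P(K > 8) = 1/20.
Σ over the event: 10·1/20 = 1/2.
E[K | K > 8] = (1/2) / (1/20) = 10.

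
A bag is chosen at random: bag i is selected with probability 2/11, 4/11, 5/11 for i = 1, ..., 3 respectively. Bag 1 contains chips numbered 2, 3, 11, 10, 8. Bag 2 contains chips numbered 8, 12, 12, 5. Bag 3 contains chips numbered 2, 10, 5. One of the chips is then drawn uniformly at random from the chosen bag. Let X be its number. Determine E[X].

E[X | bag 1] = (2+3+11+10+8)/5 = 34/5.
E[X | bag 2] = (8+12+12+5)/4 = 37/4.
E[X | bag 3] = (2+10+5)/3 = 17/3.
E[X] = (2/11)·(34/5) + (4/11)·(37/4) + (5/11)·(17/3) = 1184/165.

1184/165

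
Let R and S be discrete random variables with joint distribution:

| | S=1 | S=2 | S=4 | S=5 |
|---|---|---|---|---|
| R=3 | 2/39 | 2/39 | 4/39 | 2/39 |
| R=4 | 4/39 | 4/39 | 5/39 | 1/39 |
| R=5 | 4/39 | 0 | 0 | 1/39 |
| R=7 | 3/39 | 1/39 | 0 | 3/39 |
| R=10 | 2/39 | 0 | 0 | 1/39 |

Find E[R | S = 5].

P(S = 5) = 8/39.
Σ R·P over the event = 3·(2/39) + 4·(1/39) + 5·(1/39) + 7·(3/39) + 10·(1/39) = 46/39.
E[R | S = 5] = (46/39) / (8/39) = 23/4.

23/4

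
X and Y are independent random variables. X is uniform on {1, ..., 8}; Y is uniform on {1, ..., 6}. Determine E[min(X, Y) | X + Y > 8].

4

P(X + Y > 8) = 7/16.
Summing min(X,Y)·P(x,y) over outcomes with X + Y > 8 gives 7/4.
E[min(X, Y) | X + Y > 8] = (7/4) / (7/16) = 4.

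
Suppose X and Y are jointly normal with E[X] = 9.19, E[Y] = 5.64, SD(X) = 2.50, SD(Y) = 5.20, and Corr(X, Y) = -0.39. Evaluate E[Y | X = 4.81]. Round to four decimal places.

For a bivariate normal, E[Y | X=x] = μ_Y + ρ·(σ_Y/σ_X)·(x − μ_X).
E[Y | X=4.81] = 5.64 + (-0.39)·(5.20/2.50)·(4.81 − (9.19)) = 5.64 + (-0.8112)·(-4.38) = 9.1931.

9.1931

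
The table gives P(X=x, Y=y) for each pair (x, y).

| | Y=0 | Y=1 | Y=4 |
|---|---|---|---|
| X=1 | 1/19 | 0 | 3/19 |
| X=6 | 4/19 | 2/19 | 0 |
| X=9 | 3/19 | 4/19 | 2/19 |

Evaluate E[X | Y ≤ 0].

13/2

P(Y ≤ 0) = 8/19.
Σ X·P over the event = 1·(1/19) + 6·(4/19) + 9·(3/19) = 52/19.
E[X | Y ≤ 0] = (52/19) / (8/19) = 13/2.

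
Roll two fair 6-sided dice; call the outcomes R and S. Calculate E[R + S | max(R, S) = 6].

P(max(R, S) = 6) = 11/36.
Summing (R+S)·P(x,y) over outcomes with max(R, S) = 6 gives 17/6.
E[R + S | max(R, S) = 6] = (17/6) / (11/36) = 102/11.

102/11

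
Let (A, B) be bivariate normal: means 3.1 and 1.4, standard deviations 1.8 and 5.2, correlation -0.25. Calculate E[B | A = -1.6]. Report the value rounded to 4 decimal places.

The regression of B on A has slope ρ·σ_B/σ_A and passes through (μ_A, μ_B).
E[B | A=-1.6] = 1.4 + (-0.25)·(5.2/1.8)·(-1.6 − (3.1)) = 1.4 + (-0.72222)·(-4.7) = 4.7944.

4.7944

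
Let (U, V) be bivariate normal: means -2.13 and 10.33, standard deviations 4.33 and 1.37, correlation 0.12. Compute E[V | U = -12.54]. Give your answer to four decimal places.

9.9348

E[V | U=x] = μ_V + ρ(σ_V/σ_U)(x − μ_U) for jointly normal variables.
E[V | U=-12.54] = 10.33 + (0.12)·(1.37/4.33)·(-12.54 − (-2.13)) = 10.33 + (0.037968)·(-10.41) = 9.9348.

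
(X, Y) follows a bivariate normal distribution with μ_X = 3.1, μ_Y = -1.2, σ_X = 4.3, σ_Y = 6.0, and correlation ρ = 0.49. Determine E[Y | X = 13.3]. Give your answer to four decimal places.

For a bivariate normal, E[Y | X=x] = μ_Y + ρ·(σ_Y/σ_X)·(x − μ_X).
E[Y | X=13.3] = -1.2 + (0.49)·(6.0/4.3)·(13.3 − (3.1)) = -1.2 + (0.683721)·(10.2) = 5.7740.

5.7740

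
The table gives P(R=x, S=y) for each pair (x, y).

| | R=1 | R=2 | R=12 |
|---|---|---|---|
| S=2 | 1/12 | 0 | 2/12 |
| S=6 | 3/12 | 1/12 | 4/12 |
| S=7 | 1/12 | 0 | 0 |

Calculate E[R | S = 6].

P(S = 6) = 2/3.
Σ R·P over the event = 1·(3/12) + 2·(1/12) + 12·(4/12) = 53/12.
E[R | S = 6] = (53/12) / (2/3) = 53/8.

53/8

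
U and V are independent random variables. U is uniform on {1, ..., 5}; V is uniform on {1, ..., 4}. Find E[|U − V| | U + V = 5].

Outcomes with U + V = 5: (1,4), (2,3), (3,2), (4,1), each with probability 1/20.
E[|U − V| | U + V = 5] = (3 + 1 + 1 + 3) / 4 = 2.

2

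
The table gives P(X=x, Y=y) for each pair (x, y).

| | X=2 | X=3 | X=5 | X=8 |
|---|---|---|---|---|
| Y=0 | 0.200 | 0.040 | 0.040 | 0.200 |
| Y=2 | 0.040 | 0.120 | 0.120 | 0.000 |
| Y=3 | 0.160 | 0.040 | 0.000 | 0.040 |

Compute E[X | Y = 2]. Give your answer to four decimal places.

3.7143

P(Y = 2) = 0.280.
Σ X·P over the event = 2·(0.040) + 3·(0.120) + 5·(0.120) = 1.040.
E[X | Y = 2] = (1.040) / (0.280) = 3.7143.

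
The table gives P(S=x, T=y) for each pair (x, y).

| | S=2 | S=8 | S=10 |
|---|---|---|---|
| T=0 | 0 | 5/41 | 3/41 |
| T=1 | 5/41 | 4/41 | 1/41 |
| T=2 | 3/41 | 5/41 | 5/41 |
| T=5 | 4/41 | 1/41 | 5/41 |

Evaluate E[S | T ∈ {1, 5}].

59/10

P(T ∈ {1, 5}) = 20/41.
Σ S·P over the event = 2·(5/41) + 2·(4/41) + 8·(4/41) + 8·(1/41) + 10·(1/41) + 10·(5/41) = 118/41.
E[S | T ∈ {1, 5}] = (118/41) / (20/41) = 59/10.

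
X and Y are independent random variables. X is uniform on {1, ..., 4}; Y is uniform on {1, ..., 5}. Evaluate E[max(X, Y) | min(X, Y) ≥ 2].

P(min(X, Y) ≥ 2) = 3/5.
Summing max(X,Y)·P(x,y) over outcomes with min(X, Y) ≥ 2 gives 23/10.
E[max(X, Y) | min(X, Y) ≥ 2] = (23/10) / (3/5) = 23/6.

23/6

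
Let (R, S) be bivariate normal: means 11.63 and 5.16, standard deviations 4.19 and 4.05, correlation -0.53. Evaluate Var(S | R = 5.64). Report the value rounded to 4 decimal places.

The conditional variance in a bivariate normal is σ_S²(1 − ρ²), independent of x.
Var(S | R=5.64) = (4.05)²·(1 − (-0.53)²) = 16.4025·0.7191 = 11.7950.

11.7950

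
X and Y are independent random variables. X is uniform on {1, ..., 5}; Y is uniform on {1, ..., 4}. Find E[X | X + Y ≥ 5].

P(X + Y ≥ 5) = 7/10.
Summing X·P(x,y) over outcomes with X + Y ≥ 5 gives 5/2.
E[X | X + Y ≥ 5] = (5/2) / (7/10) = 25/7.

25/7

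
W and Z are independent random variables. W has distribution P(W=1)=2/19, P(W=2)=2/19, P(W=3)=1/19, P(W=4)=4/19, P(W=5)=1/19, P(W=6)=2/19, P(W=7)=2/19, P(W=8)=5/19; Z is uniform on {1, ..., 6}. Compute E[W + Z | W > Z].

P(W > Z) = 12/19.
Summing (W+Z)·P(x,y) over outcomes with W > Z gives 113/19.
E[W + Z | W > Z] = (113/19) / (12/19) = 113/12.

113/12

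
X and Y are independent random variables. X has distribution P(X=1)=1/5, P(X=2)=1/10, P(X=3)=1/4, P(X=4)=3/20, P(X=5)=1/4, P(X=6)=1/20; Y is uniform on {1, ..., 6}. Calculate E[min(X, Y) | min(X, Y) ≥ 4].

P(min(X, Y) ≥ 4) = 9/40.
Summing min(X,Y)·P(x,y) over outcomes with min(X, Y) ≥ 4 gives 121/120.
E[min(X, Y) | min(X, Y) ≥ 4] = (121/120) / (9/40) = 121/27.

121/27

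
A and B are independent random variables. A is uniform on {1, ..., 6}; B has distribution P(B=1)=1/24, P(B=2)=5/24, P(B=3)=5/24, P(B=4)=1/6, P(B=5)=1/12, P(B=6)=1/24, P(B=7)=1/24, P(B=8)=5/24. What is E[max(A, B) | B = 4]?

P(B = 4) = 1/6.
Summing max(A,B)·P(x,y) over outcomes with B = 4 gives 3/4.
E[max(A, B) | B = 4] = (3/4) / (1/6) = 9/2.

9/2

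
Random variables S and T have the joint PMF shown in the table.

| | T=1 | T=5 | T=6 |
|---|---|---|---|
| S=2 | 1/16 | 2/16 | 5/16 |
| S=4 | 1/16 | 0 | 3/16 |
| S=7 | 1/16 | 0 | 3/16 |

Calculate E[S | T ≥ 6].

P(T ≥ 6) = 11/16.
Σ S·P over the event = 2·(5/16) + 4·(3/16) + 7·(3/16) = 43/16.
E[S | T ≥ 6] = (43/16) / (11/16) = 43/11.

43/11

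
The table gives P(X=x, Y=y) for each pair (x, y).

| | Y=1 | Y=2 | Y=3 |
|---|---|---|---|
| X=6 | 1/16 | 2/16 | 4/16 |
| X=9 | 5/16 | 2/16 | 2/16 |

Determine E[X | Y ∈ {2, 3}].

36/5

P(Y ∈ {2, 3}) = 5/8.
Summing X·P(X=x,Y=y) over the conditioning event gives 9/2.
E[X | Y ∈ {2, 3}] = (9/2) / (5/8) = 36/5.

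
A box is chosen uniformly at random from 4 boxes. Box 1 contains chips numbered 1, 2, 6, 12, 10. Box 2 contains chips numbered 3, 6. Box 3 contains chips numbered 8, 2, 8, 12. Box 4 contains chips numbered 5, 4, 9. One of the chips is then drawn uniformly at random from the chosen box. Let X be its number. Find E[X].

E[X | box 1] = (1+2+6+12+10)/5 = 31/5.
E[X | box 2] = (3+6)/2 = 9/2.
E[X | box 3] = (8+2+8+12)/4 = 15/2.
E[X | box 4] = (5+4+9)/3 = 6.
By the law of total expectation,
E[X] = (1/4)·(31/5) + (1/4)·(9/2) + (1/4)·(15/2) + (1/4)·(6) = 121/20.

121/20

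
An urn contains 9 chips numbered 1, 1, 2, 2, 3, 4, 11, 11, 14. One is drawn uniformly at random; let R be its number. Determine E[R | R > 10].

12

P(R > 10) = 1/3.
Σ over the event: 11·2/9 + 14·1/9 = 4.
E[R | R > 10] = (4) / (1/3) = 12.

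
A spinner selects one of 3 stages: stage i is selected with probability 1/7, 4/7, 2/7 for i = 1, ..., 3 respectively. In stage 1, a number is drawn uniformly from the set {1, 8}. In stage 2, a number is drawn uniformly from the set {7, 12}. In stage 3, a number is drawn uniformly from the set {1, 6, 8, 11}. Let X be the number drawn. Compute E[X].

E[X | stage 1] = (1+8)/2 = 9/2.
E[X | stage 2] = (7+12)/2 = 19/2.
E[X | stage 3] = (1+6+8+11)/4 = 13/2.
E[X] = (1/7)·(9/2) + (4/7)·(19/2) + (2/7)·(13/2) = 111/14.

111/14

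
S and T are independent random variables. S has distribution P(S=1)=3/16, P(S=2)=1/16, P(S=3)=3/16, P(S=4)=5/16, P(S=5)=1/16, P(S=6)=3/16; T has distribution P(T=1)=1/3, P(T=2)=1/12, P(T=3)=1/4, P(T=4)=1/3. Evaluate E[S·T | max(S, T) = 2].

P(max(S, T) = 2) = 1/24.
Summing ST·P(x,y) over outcomes with max(S, T) = 2 gives 3/32.
E[S·T | max(S, T) = 2] = (3/32) / (1/24) = 9/4.

9/4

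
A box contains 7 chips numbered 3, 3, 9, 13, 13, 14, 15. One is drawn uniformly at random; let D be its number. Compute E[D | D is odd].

28/3

P(D is odd) = 6/7.
Σ over the event: 3·2/7 + 9·1/7 + 13·2/7 + 15·1/7 = 8.
E[D | D is odd] = (8) / (6/7) = 28/3.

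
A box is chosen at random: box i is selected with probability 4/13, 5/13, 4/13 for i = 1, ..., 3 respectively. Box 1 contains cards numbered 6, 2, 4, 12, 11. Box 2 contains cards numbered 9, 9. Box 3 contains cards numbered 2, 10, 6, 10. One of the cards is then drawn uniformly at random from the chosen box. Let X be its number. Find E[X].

E[X | box 1] = (6+2+4+12+11)/5 = 7.
E[X | box 2] = (9+9)/2 = 9.
E[X | box 3] = (2+10+6+10)/4 = 7.
By the law of total expectation,
E[X] = (4/13)·(7) + (5/13)·(9) + (4/13)·(7) = 101/13.

101/13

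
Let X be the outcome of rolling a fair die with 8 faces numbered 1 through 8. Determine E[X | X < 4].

2

Given X < 4, X is equally likely to be any of {1, 2, 3}.
E[X | X < 4] = (1 + 2 + 3) / 3 = 2.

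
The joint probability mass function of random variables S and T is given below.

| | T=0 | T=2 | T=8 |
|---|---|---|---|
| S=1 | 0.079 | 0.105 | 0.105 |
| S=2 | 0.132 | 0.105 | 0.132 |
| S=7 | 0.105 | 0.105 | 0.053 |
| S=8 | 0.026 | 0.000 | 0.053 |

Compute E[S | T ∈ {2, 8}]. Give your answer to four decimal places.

P(T ∈ {2, 8}) = 0.658.
Σ S·P over the event = 1·(0.105) + 1·(0.105) + 2·(0.105) + 2·(0.132) + 7·(0.105) + 7·(0.053) + 8·(0.053) = 2.214.
E[S | T ∈ {2, 8}] = (2.214) / (0.658) = 3.3647.

3.3647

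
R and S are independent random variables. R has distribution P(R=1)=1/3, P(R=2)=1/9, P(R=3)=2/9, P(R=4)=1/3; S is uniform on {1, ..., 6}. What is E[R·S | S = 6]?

46/3

P(S = 6) = 1/6.
Summing RS·P(x,y) over outcomes with S = 6 gives 23/9.
E[R·S | S = 6] = (23/9) / (1/6) = 46/3.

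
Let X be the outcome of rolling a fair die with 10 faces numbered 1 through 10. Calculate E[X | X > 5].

Given X > 5, X is equally likely to be any of {6, 7, 8, 9, 10}.
E[X | X > 5] = (6 + 7 + 8 + 9 + 10) / 5 = 8.

8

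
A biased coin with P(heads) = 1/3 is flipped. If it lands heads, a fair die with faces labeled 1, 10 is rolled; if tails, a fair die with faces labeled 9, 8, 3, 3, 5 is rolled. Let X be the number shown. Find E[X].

E[X | heads] = (1+10)/2 = 11/2.
E[X | tails] = (9+8+3+3+5)/5 = 28/5.
E[X] = (1/3)·(11/2) + (2/3)·(28/5) = 167/30.

167/30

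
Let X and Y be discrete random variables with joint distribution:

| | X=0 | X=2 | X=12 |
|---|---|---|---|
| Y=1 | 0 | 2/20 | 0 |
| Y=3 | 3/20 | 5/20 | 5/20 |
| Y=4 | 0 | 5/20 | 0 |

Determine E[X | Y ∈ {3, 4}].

40/9

P(Y ∈ {3, 4}) = 9/10.
Σ X·P over the event = 0·(3/20) + 2·(5/20) + 2·(5/20) + 12·(5/20) = 4.
E[X | Y ∈ {3, 4}] = (4) / (9/10) = 40/9.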